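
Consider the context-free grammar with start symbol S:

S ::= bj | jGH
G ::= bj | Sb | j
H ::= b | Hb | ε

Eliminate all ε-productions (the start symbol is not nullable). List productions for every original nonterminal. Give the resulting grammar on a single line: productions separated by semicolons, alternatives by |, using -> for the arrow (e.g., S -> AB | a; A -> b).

Nullable set: {H}.
S -> jGH: H nullable, giving jG | jGH.
Drop H -> ε.
H -> Hb: H nullable, giving Hb | b.
Unchanged (no nullable symbols): S -> bj; G -> Sb; G -> bj; G -> j; H -> b.

S -> bj | jG | jGH; G -> j | Sb | bj; H -> b | Hb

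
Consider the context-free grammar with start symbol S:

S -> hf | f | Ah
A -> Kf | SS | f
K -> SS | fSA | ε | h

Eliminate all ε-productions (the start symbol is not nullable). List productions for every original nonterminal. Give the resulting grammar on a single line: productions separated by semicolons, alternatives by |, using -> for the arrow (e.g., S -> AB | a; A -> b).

S -> f | Ah | hf; A -> f | Kf | SS; K -> h | SS | fSA

Nullable set: {K}.
A -> Kf: K nullable, giving Kf | f.
Drop K -> ε.
Unchanged (no nullable symbols): S -> Ah; S -> f; S -> hf; A -> SS; A -> f; K -> SS; K -> fSA; K -> h.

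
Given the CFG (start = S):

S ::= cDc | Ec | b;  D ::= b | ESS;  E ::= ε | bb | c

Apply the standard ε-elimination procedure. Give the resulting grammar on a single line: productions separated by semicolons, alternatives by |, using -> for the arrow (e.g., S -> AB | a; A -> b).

S -> b | c | Ec | cDc; D -> b | SS | ESS; E -> c | bb

Nullable set: {E}.
S -> Ec: E nullable, giving Ec | c.
D -> ESS: E nullable, giving ESS | SS.
Drop E -> ε.
Unchanged (no nullable symbols): S -> b; S -> cDc; D -> b; E -> bb; E -> c.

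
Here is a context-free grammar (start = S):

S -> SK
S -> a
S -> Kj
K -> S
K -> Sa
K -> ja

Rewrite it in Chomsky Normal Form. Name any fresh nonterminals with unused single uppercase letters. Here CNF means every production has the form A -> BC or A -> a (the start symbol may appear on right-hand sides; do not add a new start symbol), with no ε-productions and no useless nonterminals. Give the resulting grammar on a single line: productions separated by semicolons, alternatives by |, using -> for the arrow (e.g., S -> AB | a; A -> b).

S -> a | KA | SK; A -> j; B -> a; K -> a | AB | KA | SB | SK

No ε-productions.
After unit-elimination: S -> a | Kj | SK; K -> a | Kj | SK | Sa | ja.
TERM: introduce B -> a, A -> j and substitute in every rule of length ≥2.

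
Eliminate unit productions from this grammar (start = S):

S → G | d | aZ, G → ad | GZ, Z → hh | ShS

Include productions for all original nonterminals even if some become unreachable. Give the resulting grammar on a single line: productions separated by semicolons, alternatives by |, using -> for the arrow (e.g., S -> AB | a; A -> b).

S -> d | GZ | aZ | ad; G -> GZ | ad; Z -> hh | ShS

Unit productions: S->G.
Unit pairs (A ⇒* B via units): (S,G).
S: inherits non-unit rules of {G, S} → GZ | aZ | ad | d.
G: inherits non-unit rules of {G} → GZ | ad.
Z: inherits non-unit rules of {Z} → ShS | hh.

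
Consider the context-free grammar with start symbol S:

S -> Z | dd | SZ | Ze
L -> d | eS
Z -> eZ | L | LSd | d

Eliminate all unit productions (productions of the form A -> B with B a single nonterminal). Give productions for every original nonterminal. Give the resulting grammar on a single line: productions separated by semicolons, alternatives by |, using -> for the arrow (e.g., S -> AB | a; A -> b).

Unit productions: S->Z, Z->L.
Unit pairs (A ⇒* B via units): (S,L), (S,Z), (Z,L).
S: inherits non-unit rules of {L, S, Z} → LSd | SZ | Ze | d | dd | eS | eZ.
L: inherits non-unit rules of {L} → d | eS.
Z: inherits non-unit rules of {L, Z} → LSd | d | eS | eZ.

S -> d | SZ | Ze | dd | eS | eZ | LSd; L -> d | eS; Z -> d | eS | eZ | LSd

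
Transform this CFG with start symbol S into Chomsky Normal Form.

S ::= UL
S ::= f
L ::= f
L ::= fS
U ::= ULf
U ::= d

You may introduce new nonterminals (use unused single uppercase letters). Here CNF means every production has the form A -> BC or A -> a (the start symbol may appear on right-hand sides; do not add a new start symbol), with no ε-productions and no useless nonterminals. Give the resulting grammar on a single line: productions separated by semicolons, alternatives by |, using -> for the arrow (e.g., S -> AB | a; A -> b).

S -> f | UL; A -> f; B -> LA; L -> f | AS; U -> d | UB

No ε-productions.
No unit productions to eliminate.
TERM: introduce A -> f and substitute in every rule of length ≥2.
BIN: U -> ULA becomes U -> UB, B -> LA.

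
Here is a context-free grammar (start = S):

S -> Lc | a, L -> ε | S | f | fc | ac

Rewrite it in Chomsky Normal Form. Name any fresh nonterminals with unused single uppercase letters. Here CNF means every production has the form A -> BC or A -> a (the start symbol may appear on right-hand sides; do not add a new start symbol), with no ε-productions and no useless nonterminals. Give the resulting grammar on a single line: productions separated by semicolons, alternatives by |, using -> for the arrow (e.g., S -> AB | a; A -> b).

S -> a | c | LA; A -> c; B -> a; C -> f; L -> a | c | f | BA | CA | LA

Nullable: {L}; after ε-elimination: S -> a | c | Lc; L -> S | f | ac | fc.
After unit-elimination: S -> a | c | Lc; L -> a | c | f | Lc | ac | fc.
TERM: introduce B -> a, A -> c, C -> f and substitute in every rule of length ≥2.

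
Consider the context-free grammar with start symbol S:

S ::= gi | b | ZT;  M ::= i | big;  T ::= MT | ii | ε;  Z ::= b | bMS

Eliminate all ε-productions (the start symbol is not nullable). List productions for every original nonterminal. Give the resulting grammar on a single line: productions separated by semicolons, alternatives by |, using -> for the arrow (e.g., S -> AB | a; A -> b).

Nullable set: {T}.
S -> ZT: T nullable, giving Z | ZT.
Drop T -> ε.
T -> MT: T nullable, giving M | MT.
Unchanged (no nullable symbols): S -> b; S -> gi; M -> big; M -> i; T -> ii; Z -> b; Z -> bMS.

S -> Z | b | ZT | gi; M -> i | big; T -> M | MT | ii; Z -> b | bMS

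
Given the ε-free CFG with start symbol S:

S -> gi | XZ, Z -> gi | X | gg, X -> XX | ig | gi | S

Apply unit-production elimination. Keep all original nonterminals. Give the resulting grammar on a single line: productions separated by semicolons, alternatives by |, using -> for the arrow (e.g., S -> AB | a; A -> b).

Unit productions: X->S, Z->X.
Unit pairs (A ⇒* B via units): (X,S), (Z,S), (Z,X).
S: inherits non-unit rules of {S} → XZ | gi.
X: inherits non-unit rules of {S, X} → XX | XZ | gi | ig.
Z: inherits non-unit rules of {S, X, Z} → XX | XZ | gg | gi | ig.

S -> XZ | gi; X -> XX | XZ | gi | ig; Z -> XX | XZ | gg | gi | ig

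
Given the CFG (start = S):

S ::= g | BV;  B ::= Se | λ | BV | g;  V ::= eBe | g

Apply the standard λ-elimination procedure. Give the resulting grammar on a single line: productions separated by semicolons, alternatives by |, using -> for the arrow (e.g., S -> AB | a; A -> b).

Nullable set: {B}.
S -> BV: B nullable, giving BV | V.
Drop B -> λ.
B -> BV: B nullable, giving BV | V.
V -> eBe: B nullable, giving eBe | ee.
Unchanged (no nullable symbols): S -> g; B -> Se; B -> g; V -> g.

S -> V | g | BV; B -> V | g | BV | Se; V -> g | ee | eBe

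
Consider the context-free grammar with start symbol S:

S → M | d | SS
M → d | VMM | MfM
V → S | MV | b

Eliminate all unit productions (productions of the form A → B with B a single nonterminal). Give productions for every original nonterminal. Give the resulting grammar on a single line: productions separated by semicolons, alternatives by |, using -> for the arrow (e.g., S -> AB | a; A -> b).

S -> d | SS | MfM | VMM; M -> d | MfM | VMM; V -> b | d | MV | SS | MfM | VMM

Unit productions: S->M, V->S.
Unit pairs (A ⇒* B via units): (S,M), (V,M), (V,S).
S: inherits non-unit rules of {M, S} → MfM | SS | VMM | d.
M: inherits non-unit rules of {M} → MfM | VMM | d.
V: inherits non-unit rules of {M, S, V} → MV | MfM | SS | VMM | b | d.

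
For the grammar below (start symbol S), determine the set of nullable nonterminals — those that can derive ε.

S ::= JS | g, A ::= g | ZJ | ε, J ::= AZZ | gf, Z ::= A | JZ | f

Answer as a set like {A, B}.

Directly nullable (have an ε-rule): {A}.
Z is nullable via Z -> A (every symbol on the right is already known nullable).
J is nullable via J -> AZZ (every symbol on the right is already known nullable).
Not nullable: S — each has a terminal in every rule's right-hand side or depends on a non-nullable symbol.

{A, J, Z}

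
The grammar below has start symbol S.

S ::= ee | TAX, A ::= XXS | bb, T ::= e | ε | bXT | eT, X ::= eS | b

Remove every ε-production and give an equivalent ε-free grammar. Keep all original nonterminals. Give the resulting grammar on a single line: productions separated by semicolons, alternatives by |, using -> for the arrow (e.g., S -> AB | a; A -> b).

Nullable set: {T}.
S -> TAX: T nullable, giving AX | TAX.
Drop T -> ε.
T -> bXT: T nullable, giving bX | bXT.
T -> eT: T nullable, giving e | eT.
Unchanged (no nullable symbols): S -> ee; A -> XXS; A -> bb; T -> e; X -> b; X -> eS.

S -> AX | ee | TAX; A -> bb | XXS; T -> e | bX | eT | bXT; X -> b | eS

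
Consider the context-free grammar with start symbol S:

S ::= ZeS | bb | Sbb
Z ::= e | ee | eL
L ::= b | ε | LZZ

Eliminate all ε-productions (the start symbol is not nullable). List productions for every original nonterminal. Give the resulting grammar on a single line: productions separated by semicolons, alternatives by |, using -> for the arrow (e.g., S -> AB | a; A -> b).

S -> bb | Sbb | ZeS; L -> b | ZZ | LZZ; Z -> e | eL | ee

Nullable set: {L}.
Drop L -> ε.
L -> LZZ: L nullable, giving LZZ | ZZ.
Z -> eL: L nullable, giving e | eL.
Unchanged (no nullable symbols): S -> Sbb; S -> ZeS; S -> bb; L -> b; Z -> e; Z -> ee.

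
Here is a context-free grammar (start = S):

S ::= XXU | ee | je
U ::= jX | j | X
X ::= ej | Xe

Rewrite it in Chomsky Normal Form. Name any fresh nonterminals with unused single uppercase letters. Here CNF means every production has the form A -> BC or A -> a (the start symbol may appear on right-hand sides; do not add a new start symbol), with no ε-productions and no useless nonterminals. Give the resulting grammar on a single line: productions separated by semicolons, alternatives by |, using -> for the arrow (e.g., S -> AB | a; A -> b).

S -> AA | BA | XC; A -> e; B -> j; C -> XU; U -> j | AB | BX | XA; X -> AB | XA

No ε-productions.
After unit-elimination: S -> ee | je | XXU; U -> j | Xe | ej | jX; X -> Xe | ej.
TERM: introduce A -> e, B -> j and substitute in every rule of length ≥2.
BIN: S -> XXU becomes S -> XC, C -> XU.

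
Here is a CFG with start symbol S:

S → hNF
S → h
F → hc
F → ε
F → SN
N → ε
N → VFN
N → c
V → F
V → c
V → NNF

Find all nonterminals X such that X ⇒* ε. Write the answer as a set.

{F, N, V}

Directly nullable (have an ε-rule): {F, N}.
V is nullable via V -> F (every symbol on the right is already known nullable).
Not nullable: S — each has a terminal in every rule's right-hand side or depends on a non-nullable symbol.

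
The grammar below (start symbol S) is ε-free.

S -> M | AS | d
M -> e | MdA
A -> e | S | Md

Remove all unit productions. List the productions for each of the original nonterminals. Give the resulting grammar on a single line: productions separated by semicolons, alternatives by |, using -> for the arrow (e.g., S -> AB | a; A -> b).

Unit productions: A->S, S->M.
Unit pairs (A ⇒* B via units): (A,M), (A,S), (S,M).
S: inherits non-unit rules of {M, S} → AS | MdA | d | e.
A: inherits non-unit rules of {A, M, S} → AS | Md | MdA | d | e.
M: inherits non-unit rules of {M} → MdA | e.

S -> d | e | AS | MdA; A -> d | e | AS | Md | MdA; M -> e | MdA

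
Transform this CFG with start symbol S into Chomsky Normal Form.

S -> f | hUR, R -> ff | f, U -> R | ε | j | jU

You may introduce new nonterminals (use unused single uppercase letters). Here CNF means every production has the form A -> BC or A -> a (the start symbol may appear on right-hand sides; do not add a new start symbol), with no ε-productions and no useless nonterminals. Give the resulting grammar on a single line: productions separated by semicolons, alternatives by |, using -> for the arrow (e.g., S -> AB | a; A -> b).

S -> f | BD | BR; A -> f; B -> h; C -> j; D -> UR; R -> f | AA; U -> f | j | AA | CU

Nullable: {U}; after ε-elimination: S -> f | hR | hUR; R -> f | ff; U -> R | j | jU.
After unit-elimination: S -> f | hR | hUR; R -> f | ff; U -> f | j | ff | jU.
TERM: introduce A -> f, B -> h, C -> j and substitute in every rule of length ≥2.
BIN: S -> BUR becomes S -> BD, D -> UR.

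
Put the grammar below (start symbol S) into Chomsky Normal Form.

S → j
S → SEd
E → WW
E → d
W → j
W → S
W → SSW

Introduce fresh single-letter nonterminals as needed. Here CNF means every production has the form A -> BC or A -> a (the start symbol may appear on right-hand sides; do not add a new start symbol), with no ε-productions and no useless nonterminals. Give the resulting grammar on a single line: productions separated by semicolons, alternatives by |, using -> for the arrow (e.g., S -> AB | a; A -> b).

S -> j | SB; A -> d; B -> EA; C -> EA; D -> SW; E -> d | WW; W -> j | SC | SD

No ε-productions.
After unit-elimination: S -> j | SEd; E -> d | WW; W -> j | SEd | SSW.
TERM: introduce A -> d and substitute in every rule of length ≥2.
BIN: S -> SEA becomes S -> SB, B -> EA; W -> SEA becomes W -> SC, C -> EA; W -> SSW becomes W -> SD, D -> SW.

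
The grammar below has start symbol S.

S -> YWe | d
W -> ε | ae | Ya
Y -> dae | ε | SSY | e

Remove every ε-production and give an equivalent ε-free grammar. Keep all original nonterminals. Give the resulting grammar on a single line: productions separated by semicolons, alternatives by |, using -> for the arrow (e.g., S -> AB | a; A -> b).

Nullable set: {W, Y}.
S -> YWe: Y, W nullable, giving We | YWe | Ye | e.
Drop W -> ε.
W -> Ya: Y nullable, giving Ya | a.
Drop Y -> ε.
Y -> SSY: Y nullable, giving SS | SSY.
Unchanged (no nullable symbols): S -> d; W -> ae; Y -> dae; Y -> e.

S -> d | e | We | Ye | YWe; W -> a | Ya | ae; Y -> e | SS | SSY | dae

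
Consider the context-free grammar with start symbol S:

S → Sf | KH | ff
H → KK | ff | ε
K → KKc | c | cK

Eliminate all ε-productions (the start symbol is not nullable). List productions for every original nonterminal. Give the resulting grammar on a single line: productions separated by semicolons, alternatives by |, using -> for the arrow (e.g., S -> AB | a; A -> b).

Nullable set: {H}.
S -> KH: H nullable, giving K | KH.
Drop H -> ε.
Unchanged (no nullable symbols): S -> Sf; S -> ff; H -> KK; H -> ff; K -> KKc; K -> c; K -> cK.

S -> K | KH | Sf | ff; H -> KK | ff; K -> c | cK | KKc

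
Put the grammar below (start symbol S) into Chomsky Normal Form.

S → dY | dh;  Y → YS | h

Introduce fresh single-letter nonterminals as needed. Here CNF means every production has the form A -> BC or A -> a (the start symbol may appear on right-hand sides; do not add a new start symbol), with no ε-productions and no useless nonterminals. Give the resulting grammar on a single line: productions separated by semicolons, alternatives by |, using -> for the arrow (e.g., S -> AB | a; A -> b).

S -> AB | AY; A -> d; B -> h; Y -> h | YS

No ε-productions.
No unit productions to eliminate.
TERM: introduce A -> d, B -> h and substitute in every rule of length ≥2.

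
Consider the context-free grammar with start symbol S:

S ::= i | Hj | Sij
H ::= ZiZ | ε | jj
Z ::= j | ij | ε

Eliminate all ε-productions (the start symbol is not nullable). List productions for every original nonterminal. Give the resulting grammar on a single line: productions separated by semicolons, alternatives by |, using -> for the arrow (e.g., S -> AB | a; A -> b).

Nullable set: {H, Z}.
S -> Hj: H nullable, giving Hj | j.
Drop H -> ε.
H -> ZiZ: Z, Z nullable, giving Zi | ZiZ | i | iZ.
Drop Z -> ε.
Unchanged (no nullable symbols): S -> Sij; S -> i; H -> jj; Z -> ij; Z -> j.

S -> i | j | Hj | Sij; H -> i | Zi | iZ | jj | ZiZ; Z -> j | ij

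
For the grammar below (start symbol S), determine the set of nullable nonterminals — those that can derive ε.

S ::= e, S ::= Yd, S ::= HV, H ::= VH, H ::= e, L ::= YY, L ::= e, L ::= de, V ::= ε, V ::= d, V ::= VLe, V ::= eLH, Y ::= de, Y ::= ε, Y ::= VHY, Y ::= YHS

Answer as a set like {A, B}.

{L, V, Y}

Directly nullable (have an ε-rule): {V, Y}.
L is nullable via L -> YY (every symbol on the right is already known nullable).
Not nullable: H, S — each has a terminal in every rule's right-hand side or depends on a non-nullable symbol.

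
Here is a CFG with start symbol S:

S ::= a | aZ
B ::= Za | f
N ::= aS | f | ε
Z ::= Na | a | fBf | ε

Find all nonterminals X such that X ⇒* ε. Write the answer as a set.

Directly nullable (have an ε-rule): {N, Z}.
Not nullable: B, S — each has a terminal in every rule's right-hand side or depends on a non-nullable symbol.

{N, Z}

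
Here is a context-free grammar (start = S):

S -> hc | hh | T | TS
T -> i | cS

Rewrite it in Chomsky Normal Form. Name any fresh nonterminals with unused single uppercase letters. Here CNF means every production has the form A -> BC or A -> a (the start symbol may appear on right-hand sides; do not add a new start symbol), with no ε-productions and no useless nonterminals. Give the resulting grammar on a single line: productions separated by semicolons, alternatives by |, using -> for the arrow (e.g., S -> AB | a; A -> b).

No ε-productions.
After unit-elimination: S -> i | TS | cS | hc | hh; T -> i | cS.
TERM: introduce A -> c, B -> h and substitute in every rule of length ≥2.

S -> i | AS | BA | BB | TS; A -> c; B -> h; T -> i | AS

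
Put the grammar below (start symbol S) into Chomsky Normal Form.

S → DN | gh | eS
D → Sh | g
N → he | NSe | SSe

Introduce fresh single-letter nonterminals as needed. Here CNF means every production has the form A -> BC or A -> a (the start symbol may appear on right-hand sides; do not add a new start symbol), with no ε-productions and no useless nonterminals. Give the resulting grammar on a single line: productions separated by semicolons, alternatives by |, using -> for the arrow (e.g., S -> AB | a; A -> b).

No ε-productions.
No unit productions to eliminate.
TERM: introduce B -> e, C -> g, A -> h and substitute in every rule of length ≥2.
BIN: N -> NSB becomes N -> NE, E -> SB; N -> SSB becomes N -> SF, F -> SB.

S -> BS | CA | DN; A -> h; B -> e; C -> g; D -> g | SA; E -> SB; F -> SB; N -> AB | NE | SF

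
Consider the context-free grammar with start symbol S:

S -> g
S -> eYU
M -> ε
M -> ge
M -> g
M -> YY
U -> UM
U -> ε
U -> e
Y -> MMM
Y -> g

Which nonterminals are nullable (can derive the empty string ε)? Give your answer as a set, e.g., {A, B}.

{M, U, Y}

Directly nullable (have an ε-rule): {M, U}.
Y is nullable via Y -> MMM (every symbol on the right is already known nullable).
Not nullable: S — each has a terminal in every rule's right-hand side or depends on a non-nullable symbol.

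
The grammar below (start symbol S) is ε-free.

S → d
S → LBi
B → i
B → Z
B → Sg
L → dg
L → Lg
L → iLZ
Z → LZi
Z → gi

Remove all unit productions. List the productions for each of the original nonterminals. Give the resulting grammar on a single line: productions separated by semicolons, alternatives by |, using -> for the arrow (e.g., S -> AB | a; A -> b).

Unit productions: B->Z.
Unit pairs (A ⇒* B via units): (B,Z).
S: inherits non-unit rules of {S} → LBi | d.
B: inherits non-unit rules of {B, Z} → LZi | Sg | gi | i.
L: inherits non-unit rules of {L} → Lg | dg | iLZ.
Z: inherits non-unit rules of {Z} → LZi | gi.

S -> d | LBi; B -> i | Sg | gi | LZi; L -> Lg | dg | iLZ; Z -> gi | LZi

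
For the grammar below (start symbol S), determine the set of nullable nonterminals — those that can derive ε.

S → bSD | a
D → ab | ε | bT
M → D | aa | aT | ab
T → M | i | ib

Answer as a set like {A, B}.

{D, M, T}

Directly nullable (have an ε-rule): {D}.
M is nullable via M -> D (every symbol on the right is already known nullable).
T is nullable via T -> M (every symbol on the right is already known nullable).
Not nullable: S — each has a terminal in every rule's right-hand side or depends on a non-nullable symbol.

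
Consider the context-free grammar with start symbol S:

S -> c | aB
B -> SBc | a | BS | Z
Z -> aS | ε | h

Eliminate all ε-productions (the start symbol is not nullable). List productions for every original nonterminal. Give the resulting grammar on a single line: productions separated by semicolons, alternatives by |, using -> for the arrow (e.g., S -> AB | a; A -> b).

Nullable set: {B, Z}.
S -> aB: B nullable, giving a | aB.
B -> BS: B nullable, giving BS | S.
B -> SBc: B nullable, giving SBc | Sc.
B -> Z: Z nullable, giving Z.
Drop Z -> ε.
Unchanged (no nullable symbols): S -> c; B -> a; Z -> aS; Z -> h.

S -> a | c | aB; B -> S | Z | a | BS | Sc | SBc; Z -> h | aS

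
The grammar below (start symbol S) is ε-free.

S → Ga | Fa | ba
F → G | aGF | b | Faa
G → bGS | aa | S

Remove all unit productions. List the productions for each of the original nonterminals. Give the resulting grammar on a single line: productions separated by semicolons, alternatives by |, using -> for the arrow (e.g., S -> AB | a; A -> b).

S -> Fa | Ga | ba; F -> b | Fa | Ga | aa | ba | Faa | aGF | bGS; G -> Fa | Ga | aa | ba | bGS

Unit productions: F->G, G->S.
Unit pairs (A ⇒* B via units): (F,G), (F,S), (G,S).
S: inherits non-unit rules of {S} → Fa | Ga | ba.
F: inherits non-unit rules of {F, G, S} → Fa | Faa | Ga | aGF | aa | b | bGS | ba.
G: inherits non-unit rules of {G, S} → Fa | Ga | aa | bGS | ba.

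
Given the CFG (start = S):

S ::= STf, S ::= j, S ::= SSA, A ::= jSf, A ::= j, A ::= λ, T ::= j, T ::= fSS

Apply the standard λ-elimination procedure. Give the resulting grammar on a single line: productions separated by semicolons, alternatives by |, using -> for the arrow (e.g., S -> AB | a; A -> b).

Nullable set: {A}.
S -> SSA: A nullable, giving SS | SSA.
Drop A -> λ.
Unchanged (no nullable symbols): S -> STf; S -> j; A -> j; A -> jSf; T -> fSS; T -> j.

S -> j | SS | SSA | STf; A -> j | jSf; T -> j | fSS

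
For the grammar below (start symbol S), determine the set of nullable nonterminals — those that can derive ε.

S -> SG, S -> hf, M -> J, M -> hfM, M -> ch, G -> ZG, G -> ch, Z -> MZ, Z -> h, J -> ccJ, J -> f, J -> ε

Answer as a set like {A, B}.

{J, M}

Directly nullable (have an ε-rule): {J}.
M is nullable via M -> J (every symbol on the right is already known nullable).
Not nullable: G, S, Z — each has a terminal in every rule's right-hand side or depends on a non-nullable symbol.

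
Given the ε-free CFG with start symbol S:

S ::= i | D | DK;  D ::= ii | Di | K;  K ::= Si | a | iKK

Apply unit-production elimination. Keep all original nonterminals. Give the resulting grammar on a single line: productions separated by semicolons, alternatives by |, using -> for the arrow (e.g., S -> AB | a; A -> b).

Unit productions: D->K, S->D.
Unit pairs (A ⇒* B via units): (D,K), (S,D), (S,K).
S: inherits non-unit rules of {D, K, S} → DK | Di | Si | a | i | iKK | ii.
D: inherits non-unit rules of {D, K} → Di | Si | a | iKK | ii.
K: inherits non-unit rules of {K} → Si | a | iKK.

S -> a | i | DK | Di | Si | ii | iKK; D -> a | Di | Si | ii | iKK; K -> a | Si | iKK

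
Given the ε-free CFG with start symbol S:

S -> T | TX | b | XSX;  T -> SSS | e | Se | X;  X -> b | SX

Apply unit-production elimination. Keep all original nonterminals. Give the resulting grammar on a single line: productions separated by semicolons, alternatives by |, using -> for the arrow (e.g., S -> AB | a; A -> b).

Unit productions: S->T, T->X.
Unit pairs (A ⇒* B via units): (S,T), (S,X), (T,X).
S: inherits non-unit rules of {S, T, X} → SSS | SX | Se | TX | XSX | b | e.
T: inherits non-unit rules of {T, X} → SSS | SX | Se | b | e.
X: inherits non-unit rules of {X} → SX | b.

S -> b | e | SX | Se | TX | SSS | XSX; T -> b | e | SX | Se | SSS; X -> b | SX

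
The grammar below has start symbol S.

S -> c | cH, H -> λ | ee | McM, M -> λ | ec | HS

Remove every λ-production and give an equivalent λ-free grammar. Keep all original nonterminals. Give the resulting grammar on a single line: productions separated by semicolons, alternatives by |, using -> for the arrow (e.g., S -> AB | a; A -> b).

S -> c | cH; H -> c | Mc | cM | ee | McM; M -> S | HS | ec

Nullable set: {H, M}.
S -> cH: H nullable, giving c | cH.
Drop H -> λ.
H -> McM: M, M nullable, giving Mc | McM | c | cM.
Drop M -> λ.
M -> HS: H nullable, giving HS | S.
Unchanged (no nullable symbols): S -> c; H -> ee; M -> ec.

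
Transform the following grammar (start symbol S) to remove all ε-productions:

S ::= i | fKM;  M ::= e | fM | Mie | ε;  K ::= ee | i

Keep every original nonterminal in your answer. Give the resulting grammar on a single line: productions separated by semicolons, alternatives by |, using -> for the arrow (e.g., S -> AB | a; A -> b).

S -> i | fK | fKM; K -> i | ee; M -> e | f | fM | ie | Mie

Nullable set: {M}.
S -> fKM: M nullable, giving fK | fKM.
Drop M -> ε.
M -> Mie: M nullable, giving Mie | ie.
M -> fM: M nullable, giving f | fM.
Unchanged (no nullable symbols): S -> i; K -> ee; K -> i; M -> e.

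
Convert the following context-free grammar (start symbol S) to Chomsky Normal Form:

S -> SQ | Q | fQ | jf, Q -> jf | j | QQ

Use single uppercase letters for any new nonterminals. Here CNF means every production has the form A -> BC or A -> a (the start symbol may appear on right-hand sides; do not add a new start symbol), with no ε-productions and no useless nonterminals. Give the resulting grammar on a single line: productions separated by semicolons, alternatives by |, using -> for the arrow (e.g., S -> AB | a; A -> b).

S -> j | AB | BQ | QQ | SQ; A -> j; B -> f; Q -> j | AB | QQ

No ε-productions.
After unit-elimination: S -> j | QQ | SQ | fQ | jf; Q -> j | QQ | jf.
TERM: introduce B -> f, A -> j and substitute in every rule of length ≥2.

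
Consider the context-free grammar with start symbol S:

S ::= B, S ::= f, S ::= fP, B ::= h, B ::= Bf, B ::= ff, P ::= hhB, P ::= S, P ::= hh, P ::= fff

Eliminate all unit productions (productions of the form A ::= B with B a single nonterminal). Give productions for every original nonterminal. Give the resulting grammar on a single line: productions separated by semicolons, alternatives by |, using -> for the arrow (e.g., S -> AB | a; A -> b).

S -> f | h | Bf | fP | ff; B -> h | Bf | ff; P -> f | h | Bf | fP | ff | hh | fff | hhB

Unit productions: P->S, S->B.
Unit pairs (A ⇒* B via units): (P,B), (P,S), (S,B).
S: inherits non-unit rules of {B, S} → Bf | f | fP | ff | h.
B: inherits non-unit rules of {B} → Bf | ff | h.
P: inherits non-unit rules of {B, P, S} → Bf | f | fP | ff | fff | h | hh | hhB.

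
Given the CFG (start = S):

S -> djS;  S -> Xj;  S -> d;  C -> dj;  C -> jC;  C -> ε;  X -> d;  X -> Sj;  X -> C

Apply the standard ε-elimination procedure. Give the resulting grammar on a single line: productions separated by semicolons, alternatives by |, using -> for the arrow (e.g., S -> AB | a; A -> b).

S -> d | j | Xj | djS; C -> j | dj | jC; X -> C | d | Sj

Nullable set: {C, X}.
S -> Xj: X nullable, giving Xj | j.
Drop C -> ε.
C -> jC: C nullable, giving j | jC.
X -> C: C nullable, giving C.
Unchanged (no nullable symbols): S -> d; S -> djS; C -> dj; X -> Sj; X -> d.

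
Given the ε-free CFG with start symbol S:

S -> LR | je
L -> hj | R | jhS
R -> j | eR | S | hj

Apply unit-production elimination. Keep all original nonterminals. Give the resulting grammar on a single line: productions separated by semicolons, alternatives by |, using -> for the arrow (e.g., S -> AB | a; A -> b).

S -> LR | je; L -> j | LR | eR | hj | je | jhS; R -> j | LR | eR | hj | je

Unit productions: L->R, R->S.
Unit pairs (A ⇒* B via units): (L,R), (L,S), (R,S).
S: inherits non-unit rules of {S} → LR | je.
L: inherits non-unit rules of {L, R, S} → LR | eR | hj | j | je | jhS.
R: inherits non-unit rules of {R, S} → LR | eR | hj | j | je.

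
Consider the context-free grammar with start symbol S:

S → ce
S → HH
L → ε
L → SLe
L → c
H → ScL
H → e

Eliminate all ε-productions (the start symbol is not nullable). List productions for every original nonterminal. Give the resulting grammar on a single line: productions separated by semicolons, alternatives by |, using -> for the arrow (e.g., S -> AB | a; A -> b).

S -> HH | ce; H -> e | Sc | ScL; L -> c | Se | SLe

Nullable set: {L}.
H -> ScL: L nullable, giving Sc | ScL.
Drop L -> ε.
L -> SLe: L nullable, giving SLe | Se.
Unchanged (no nullable symbols): S -> HH; S -> ce; H -> e; L -> c.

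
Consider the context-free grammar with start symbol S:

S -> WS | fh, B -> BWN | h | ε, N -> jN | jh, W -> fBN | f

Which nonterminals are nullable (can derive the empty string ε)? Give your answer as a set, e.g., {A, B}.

{B}

Directly nullable (have an ε-rule): {B}.
Not nullable: N, S, W — each has a terminal in every rule's right-hand side or depends on a non-nullable symbol.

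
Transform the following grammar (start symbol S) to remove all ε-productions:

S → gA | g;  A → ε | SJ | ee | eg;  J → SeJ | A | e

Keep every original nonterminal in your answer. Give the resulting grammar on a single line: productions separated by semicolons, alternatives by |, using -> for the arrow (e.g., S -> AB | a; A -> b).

Nullable set: {A, J}.
S -> gA: A nullable, giving g | gA.
Drop A -> ε.
A -> SJ: J nullable, giving S | SJ.
J -> A: A nullable, giving A.
J -> SeJ: J nullable, giving Se | SeJ.
Unchanged (no nullable symbols): S -> g; A -> ee; A -> eg; J -> e.

S -> g | gA; A -> S | SJ | ee | eg; J -> A | e | Se | SeJ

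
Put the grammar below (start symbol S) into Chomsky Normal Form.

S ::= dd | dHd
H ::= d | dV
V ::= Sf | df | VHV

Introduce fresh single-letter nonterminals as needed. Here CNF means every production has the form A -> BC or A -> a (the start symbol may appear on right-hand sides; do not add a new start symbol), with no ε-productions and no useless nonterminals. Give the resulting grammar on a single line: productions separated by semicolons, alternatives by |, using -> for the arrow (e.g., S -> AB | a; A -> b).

No ε-productions.
No unit productions to eliminate.
TERM: introduce A -> d, B -> f and substitute in every rule of length ≥2.
BIN: S -> AHA becomes S -> AC, C -> HA; V -> VHV becomes V -> VD, D -> HV.

S -> AA | AC; A -> d; B -> f; C -> HA; D -> HV; H -> d | AV; V -> AB | SB | VD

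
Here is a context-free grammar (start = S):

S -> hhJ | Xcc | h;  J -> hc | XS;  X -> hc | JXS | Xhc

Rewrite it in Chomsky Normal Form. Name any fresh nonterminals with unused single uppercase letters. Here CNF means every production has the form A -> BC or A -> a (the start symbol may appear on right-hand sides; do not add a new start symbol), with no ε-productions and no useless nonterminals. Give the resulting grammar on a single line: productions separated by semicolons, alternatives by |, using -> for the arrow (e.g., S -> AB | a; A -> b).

S -> h | AC | XD; A -> h; B -> c; C -> AJ; D -> BB; E -> XS; F -> AB; J -> AB | XS; X -> AB | JE | XF

No ε-productions.
No unit productions to eliminate.
TERM: introduce B -> c, A -> h and substitute in every rule of length ≥2.
BIN: S -> AAJ becomes S -> AC, C -> AJ; S -> XBB becomes S -> XD, D -> BB; X -> JXS becomes X -> JE, E -> XS; X -> XAB becomes X -> XF, F -> AB.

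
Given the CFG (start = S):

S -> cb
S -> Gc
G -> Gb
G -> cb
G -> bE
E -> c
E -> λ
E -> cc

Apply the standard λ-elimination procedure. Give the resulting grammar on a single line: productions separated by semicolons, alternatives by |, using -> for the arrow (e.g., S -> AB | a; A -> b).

Nullable set: {E}.
Drop E -> λ.
G -> bE: E nullable, giving b | bE.
Unchanged (no nullable symbols): S -> Gc; S -> cb; E -> c; E -> cc; G -> Gb; G -> cb.

S -> Gc | cb; E -> c | cc; G -> b | Gb | bE | cb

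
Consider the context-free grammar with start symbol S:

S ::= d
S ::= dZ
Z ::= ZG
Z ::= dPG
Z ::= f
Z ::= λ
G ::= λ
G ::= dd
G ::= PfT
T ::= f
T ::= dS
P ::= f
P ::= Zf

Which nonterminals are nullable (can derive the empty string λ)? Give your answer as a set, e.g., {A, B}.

{G, Z}

Directly nullable (have an ε-rule): {G, Z}.
Not nullable: P, S, T — each has a terminal in every rule's right-hand side or depends on a non-nullable symbol.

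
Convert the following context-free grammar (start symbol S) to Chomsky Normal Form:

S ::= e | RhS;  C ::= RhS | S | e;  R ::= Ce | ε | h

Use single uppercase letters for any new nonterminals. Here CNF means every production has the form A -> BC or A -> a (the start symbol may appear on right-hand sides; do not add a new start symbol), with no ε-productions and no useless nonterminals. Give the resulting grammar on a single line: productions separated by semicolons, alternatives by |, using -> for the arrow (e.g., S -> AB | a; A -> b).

Nullable: {R}; after ε-elimination: S -> e | hS | RhS; C -> S | e | hS | RhS; R -> h | Ce.
After unit-elimination: S -> e | hS | RhS; C -> e | hS | RhS; R -> h | Ce.
TERM: introduce B -> e, A -> h and substitute in every rule of length ≥2.
BIN: C -> RAS becomes C -> RD, D -> AS; S -> RAS becomes S -> RE, E -> AS.

S -> e | AS | RE; A -> h; B -> e; C -> e | AS | RD; D -> AS; E -> AS; R -> h | CB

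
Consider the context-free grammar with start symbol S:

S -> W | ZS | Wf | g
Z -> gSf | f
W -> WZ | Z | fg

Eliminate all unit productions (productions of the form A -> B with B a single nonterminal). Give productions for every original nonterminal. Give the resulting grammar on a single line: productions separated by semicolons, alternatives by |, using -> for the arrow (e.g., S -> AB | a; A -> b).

S -> f | g | WZ | Wf | ZS | fg | gSf; W -> f | WZ | fg | gSf; Z -> f | gSf

Unit productions: S->W, W->Z.
Unit pairs (A ⇒* B via units): (S,W), (S,Z), (W,Z).
S: inherits non-unit rules of {S, W, Z} → WZ | Wf | ZS | f | fg | g | gSf.
W: inherits non-unit rules of {W, Z} → WZ | f | fg | gSf.
Z: inherits non-unit rules of {Z} → f | gSf.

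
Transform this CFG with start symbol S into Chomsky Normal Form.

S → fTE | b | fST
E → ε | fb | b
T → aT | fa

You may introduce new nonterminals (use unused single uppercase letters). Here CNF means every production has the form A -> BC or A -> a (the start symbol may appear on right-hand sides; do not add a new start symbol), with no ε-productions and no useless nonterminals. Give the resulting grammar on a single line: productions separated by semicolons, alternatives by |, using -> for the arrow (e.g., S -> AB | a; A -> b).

S -> b | AD | AF | AT; A -> f; B -> b; C -> a; D -> ST; E -> b | AB; F -> TE; T -> AC | CT

Nullable: {E}; after ε-elimination: S -> b | fT | fST | fTE; E -> b | fb; T -> aT | fa.
No unit productions to eliminate.
TERM: introduce C -> a, B -> b, A -> f and substitute in every rule of length ≥2.
BIN: S -> AST becomes S -> AD, D -> ST; S -> ATE becomes S -> AF, F -> TE.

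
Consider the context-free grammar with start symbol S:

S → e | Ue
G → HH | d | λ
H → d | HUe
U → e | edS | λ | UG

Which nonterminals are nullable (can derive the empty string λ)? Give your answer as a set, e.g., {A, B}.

{G, U}

Directly nullable (have an ε-rule): {G, U}.
Not nullable: H, S — each has a terminal in every rule's right-hand side or depends on a non-nullable symbol.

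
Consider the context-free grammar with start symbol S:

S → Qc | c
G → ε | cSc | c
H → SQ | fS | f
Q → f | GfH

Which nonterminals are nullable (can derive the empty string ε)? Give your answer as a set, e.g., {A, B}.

{G}

Directly nullable (have an ε-rule): {G}.
Not nullable: H, Q, S — each has a terminal in every rule's right-hand side or depends on a non-nullable symbol.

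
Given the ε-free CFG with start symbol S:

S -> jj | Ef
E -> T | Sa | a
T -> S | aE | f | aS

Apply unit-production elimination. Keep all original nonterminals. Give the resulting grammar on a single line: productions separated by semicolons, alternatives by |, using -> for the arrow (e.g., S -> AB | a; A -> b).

Unit productions: E->T, T->S.
Unit pairs (A ⇒* B via units): (E,S), (E,T), (T,S).
S: inherits non-unit rules of {S} → Ef | jj.
E: inherits non-unit rules of {E, S, T} → Ef | Sa | a | aE | aS | f | jj.
T: inherits non-unit rules of {S, T} → Ef | aE | aS | f | jj.

S -> Ef | jj; E -> a | f | Ef | Sa | aE | aS | jj; T -> f | Ef | aE | aS | jj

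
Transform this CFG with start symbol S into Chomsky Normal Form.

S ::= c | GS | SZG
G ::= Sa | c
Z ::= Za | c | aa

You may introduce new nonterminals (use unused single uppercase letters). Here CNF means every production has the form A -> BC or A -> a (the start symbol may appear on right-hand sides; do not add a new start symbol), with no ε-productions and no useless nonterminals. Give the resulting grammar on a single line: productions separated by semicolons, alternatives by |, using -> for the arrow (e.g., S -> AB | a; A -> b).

S -> c | GS | SB; A -> a; B -> ZG; G -> c | SA; Z -> c | AA | ZA

No ε-productions.
No unit productions to eliminate.
TERM: introduce A -> a and substitute in every rule of length ≥2.
BIN: S -> SZG becomes S -> SB, B -> ZG.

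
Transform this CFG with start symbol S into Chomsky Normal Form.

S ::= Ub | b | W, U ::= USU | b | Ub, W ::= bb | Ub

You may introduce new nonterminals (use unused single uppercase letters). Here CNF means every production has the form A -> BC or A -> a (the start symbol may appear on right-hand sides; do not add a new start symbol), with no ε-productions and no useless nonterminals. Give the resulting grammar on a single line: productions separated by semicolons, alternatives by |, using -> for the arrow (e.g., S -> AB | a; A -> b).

No ε-productions.
After unit-elimination: S -> b | Ub | bb; U -> b | Ub | USU; W -> Ub | bb.
TERM: introduce A -> b and substitute in every rule of length ≥2.
BIN: U -> USU becomes U -> UB, B -> SU.
Drop unreachable/unproductive: W.

S -> b | AA | UA; A -> b; B -> SU; U -> b | UA | UB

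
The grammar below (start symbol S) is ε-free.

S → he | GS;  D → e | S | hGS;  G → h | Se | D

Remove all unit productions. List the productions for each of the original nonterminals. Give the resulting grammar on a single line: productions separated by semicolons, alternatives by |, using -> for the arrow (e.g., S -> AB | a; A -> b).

Unit productions: D->S, G->D.
Unit pairs (A ⇒* B via units): (D,S), (G,D), (G,S).
S: inherits non-unit rules of {S} → GS | he.
D: inherits non-unit rules of {D, S} → GS | e | hGS | he.
G: inherits non-unit rules of {D, G, S} → GS | Se | e | h | hGS | he.

S -> GS | he; D -> e | GS | he | hGS; G -> e | h | GS | Se | he | hGS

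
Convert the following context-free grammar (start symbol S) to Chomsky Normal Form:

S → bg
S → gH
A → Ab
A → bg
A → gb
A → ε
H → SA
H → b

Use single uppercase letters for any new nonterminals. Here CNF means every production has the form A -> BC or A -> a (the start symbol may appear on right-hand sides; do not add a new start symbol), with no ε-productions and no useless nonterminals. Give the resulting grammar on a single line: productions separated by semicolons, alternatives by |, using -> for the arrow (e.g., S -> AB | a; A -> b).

S -> BC | CH; A -> b | AB | BC | CB; B -> b; C -> g; H -> b | BC | CH | SA

Nullable: {A}; after ε-elimination: S -> bg | gH; A -> b | Ab | bg | gb; H -> S | b | SA.
After unit-elimination: S -> bg | gH; A -> b | Ab | bg | gb; H -> b | SA | bg | gH.
TERM: introduce B -> b, C -> g and substitute in every rule of length ≥2.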